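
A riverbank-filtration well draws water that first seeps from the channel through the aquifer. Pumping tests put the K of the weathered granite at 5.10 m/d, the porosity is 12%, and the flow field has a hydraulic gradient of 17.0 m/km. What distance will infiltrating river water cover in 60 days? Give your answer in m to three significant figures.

43.4 m

q = Ki = 5.10 × 0.017 = 0.08670 m/d
Seepage velocity v = q / n = 0.08670 / 0.12 = 0.7225 m/d
L = v × T = 0.7225 × 60 = 43.35 m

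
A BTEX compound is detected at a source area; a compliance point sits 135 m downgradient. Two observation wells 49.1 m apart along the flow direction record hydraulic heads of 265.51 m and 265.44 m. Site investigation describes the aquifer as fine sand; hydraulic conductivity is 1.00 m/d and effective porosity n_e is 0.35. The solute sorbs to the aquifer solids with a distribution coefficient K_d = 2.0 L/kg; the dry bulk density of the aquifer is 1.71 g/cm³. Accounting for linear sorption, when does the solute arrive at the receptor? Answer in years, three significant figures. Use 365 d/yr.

Hydraulic gradient i = (265.51 − 265.44) / 49.1 = 0.07 / 49.1 = 0.001426
Specific discharge q = 1.00 × 0.001426 = 0.001426 m/d
Average linear velocity = 0.001426 / 0.35 = 0.004073 m/d
Retardation R = 1 + ρ_b·K_d/n = 1 + 1.71×2.0/0.35 = 10.77
Contaminant velocity v_c = v/R = 0.004073/10.77 = 3.782e-4 m/d
t = L/v_c = 135/3.782e-4 = 357000 d
   = 357000/365 = 978 yr

978 years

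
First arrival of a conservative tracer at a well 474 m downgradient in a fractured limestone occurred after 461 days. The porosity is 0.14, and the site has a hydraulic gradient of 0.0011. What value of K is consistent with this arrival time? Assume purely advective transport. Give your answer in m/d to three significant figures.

131 m/d

v = L / t = 474 / 461 = 1.028 m/d
K = v · n / i = 1.028 × 0.14 / 0.0011 = 131 m/d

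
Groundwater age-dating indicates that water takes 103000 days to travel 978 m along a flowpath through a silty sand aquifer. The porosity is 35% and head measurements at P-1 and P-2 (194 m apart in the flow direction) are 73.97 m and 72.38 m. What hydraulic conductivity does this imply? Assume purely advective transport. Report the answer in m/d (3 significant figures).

0.405 m/d

Hydraulic gradient i = (73.97 − 72.38) / 194 = 1.59 / 194 = 0.008196
v = L / t = 978 / 103000 = 0.009495 m/d
K = v · n / i = 0.009495 × 0.35 / 0.008196 = 0.405 m/d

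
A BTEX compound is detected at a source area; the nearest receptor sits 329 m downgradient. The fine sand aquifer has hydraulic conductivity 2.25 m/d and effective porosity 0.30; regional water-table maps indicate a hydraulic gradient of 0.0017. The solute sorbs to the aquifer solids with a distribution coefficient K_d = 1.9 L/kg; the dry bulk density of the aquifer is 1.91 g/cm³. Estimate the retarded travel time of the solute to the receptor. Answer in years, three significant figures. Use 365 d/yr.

926 years

Darcy flux q = K·i = 2.25 × 0.0017 = 0.003825 m/d
v = Ki/n = 2.25·0.0017/0.30 = 0.01275 m/d
Retardation R = 1 + ρ_b·K_d/n = 1 + 1.91×1.9/0.30 = 13.10
Contaminant velocity v_c = v/R = 0.01275/13.10 = 9.735e-4 m/d
t = L/v_c = 329/9.735e-4 = 337900 d
   = 337900/365 = 926 yr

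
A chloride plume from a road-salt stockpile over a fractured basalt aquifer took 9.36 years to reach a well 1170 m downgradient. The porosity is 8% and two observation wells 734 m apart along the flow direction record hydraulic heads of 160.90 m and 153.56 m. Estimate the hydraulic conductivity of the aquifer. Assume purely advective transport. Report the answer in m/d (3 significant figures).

Hydraulic gradient i = (160.90 − 153.56) / 734 = 7.34 / 734 = 0.01000
t = 9.36 years = 3416 d
v = L / t = 1170 / 3416 = 0.3425 m/d
K = v · n / i = 0.3425 × 0.08 / 0.01000 = 2.74 m/d

2.74 m/d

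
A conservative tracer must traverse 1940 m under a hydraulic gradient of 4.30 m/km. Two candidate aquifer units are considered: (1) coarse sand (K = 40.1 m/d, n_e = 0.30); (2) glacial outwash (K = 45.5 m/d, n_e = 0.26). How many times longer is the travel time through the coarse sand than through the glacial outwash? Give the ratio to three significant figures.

1.31

Unit 1 (coarse sand): v = 40.1×0.0043/0.30 = 0.5748 m/d, t = 1940/0.5748 = 3375 d
Unit 2 (glacial outwash): v = 45.5×0.0043/0.26 = 0.7525 m/d, t = 1940/0.7525 = 2578 d
t(coarse sand) / t(glacial outwash) = 3375/2578 = 1.31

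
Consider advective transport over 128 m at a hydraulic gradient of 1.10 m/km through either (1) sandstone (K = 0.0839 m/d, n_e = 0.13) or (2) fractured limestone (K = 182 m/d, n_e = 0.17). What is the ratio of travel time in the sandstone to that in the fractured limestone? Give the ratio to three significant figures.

Unit 1 (sandstone): v = 0.0839×0.0011/0.13 = 7.099e-4 m/d, t = 128/7.099e-4 = 180300 d
Unit 2 (fractured limestone): v = 182×0.0011/0.17 = 1.178 m/d, t = 128/1.178 = 108.7 d
t(sandstone) / t(fractured limestone) = 180300/108.7 = 1660

1660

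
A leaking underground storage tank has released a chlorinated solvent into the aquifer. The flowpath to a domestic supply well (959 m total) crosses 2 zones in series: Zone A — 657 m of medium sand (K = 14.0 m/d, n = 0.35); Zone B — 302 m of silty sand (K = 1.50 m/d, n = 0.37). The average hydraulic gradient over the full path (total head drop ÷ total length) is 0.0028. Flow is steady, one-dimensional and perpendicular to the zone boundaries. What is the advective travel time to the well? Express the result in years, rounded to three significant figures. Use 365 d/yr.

86.6 years

Continuity: the same q passes through each zone, so ΔH = q·Σ(L_j/K_j) — the zones act as resistances in series.
Σ(L/K) = 657/14.0 + 302/1.50 = 46.93 + 201.3 = 248.3 d
K_eq = L_total / Σ(L/K) = 959 / 248.3 = 3.863 m/d
q = K_eq · i = 3.863 × 0.0028 = 0.01082 m/d (same in every zone)
Zone A: v = q/n = 0.01082/0.35 = 0.03090 m/d → t_A = 657/0.03090 = 21260 d
Zone B: v = q/n = 0.01082/0.37 = 0.02923 m/d → t_B = 302/0.02923 = 10330 d
Total t = 21260 + 10330 = 31590 d
   = 31590 / 365 = 86.6 yr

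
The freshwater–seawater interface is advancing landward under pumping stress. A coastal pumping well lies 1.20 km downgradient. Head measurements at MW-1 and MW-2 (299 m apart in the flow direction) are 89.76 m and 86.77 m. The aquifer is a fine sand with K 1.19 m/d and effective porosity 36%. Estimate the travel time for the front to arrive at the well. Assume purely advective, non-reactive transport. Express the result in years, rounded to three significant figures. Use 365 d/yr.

Hydraulic gradient i = (89.76 − 86.77) / 299 = 2.99 / 299 = 0.01000
Specific discharge q = 1.19 × 0.01000 = 0.01190 m/d
v = Ki/n = 1.19·0.01000/0.36 = 0.03306 m/d
L = 1.20 km = 1200 m
t = L / v = 1200 / 0.03306 = 36300 d
   = 36300 / 365 = 99.5 yr

99.5 years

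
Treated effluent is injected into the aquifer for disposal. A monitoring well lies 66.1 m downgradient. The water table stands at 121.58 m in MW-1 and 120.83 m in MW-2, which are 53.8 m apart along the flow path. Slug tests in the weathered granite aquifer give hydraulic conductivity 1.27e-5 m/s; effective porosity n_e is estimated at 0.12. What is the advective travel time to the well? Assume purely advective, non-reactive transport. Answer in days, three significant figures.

519 days

Hydraulic gradient i = (121.58 − 120.83) / 53.8 = 0.75 / 53.8 = 0.01394
K = 1.27e-5 m/s × 86400 s/d = 1.097 m/d
Specific discharge q = 1.097 × 0.01394 = 0.01530 m/d
Average linear velocity = 0.01530 / 0.12 = 0.1275 m/d
t = L / v = 66.1 / 0.1275 = 518.5 d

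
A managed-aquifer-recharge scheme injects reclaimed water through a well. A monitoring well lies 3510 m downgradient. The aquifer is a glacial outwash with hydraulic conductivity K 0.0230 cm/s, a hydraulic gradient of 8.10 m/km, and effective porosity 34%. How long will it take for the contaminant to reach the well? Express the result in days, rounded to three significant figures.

K = 0.0230 cm/s × 864 = 19.87 m/d
Specific discharge q = 19.87 × 0.0081 = 0.1610 m/d
Seepage velocity v = q / n = 0.1610 / 0.34 = 0.4734 m/d
t = L / v = 3510 / 0.4734 = 7414 d

7410 days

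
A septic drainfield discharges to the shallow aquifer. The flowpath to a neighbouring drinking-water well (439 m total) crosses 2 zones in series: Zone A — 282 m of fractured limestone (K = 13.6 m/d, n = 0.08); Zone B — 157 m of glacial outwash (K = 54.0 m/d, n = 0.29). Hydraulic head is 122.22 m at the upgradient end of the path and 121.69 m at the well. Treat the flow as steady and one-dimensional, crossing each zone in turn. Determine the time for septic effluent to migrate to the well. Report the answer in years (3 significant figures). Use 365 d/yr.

8.32 years

Total head drop ΔH = 122.22 − 121.69 = 0.53 m
Steady 1-D flow in series ⇒ the Darcy flux q is identical in every zone and the zone head losses add (resistances L/K in series).
Σ(L/K) = 282/13.6 + 157/54.0 = 20.74 + 2.907 = 23.64 d
q = ΔH / Σ(L/K) = 0.53 / 23.64 = 0.02242 m/d (same in every zone)
Zone A: v = q/n = 0.02242/0.08 = 0.2802 m/d → t_A = 282/0.2802 = 1006 d
Zone B: v = q/n = 0.02242/0.29 = 0.07730 m/d → t_B = 157/0.07730 = 2031 d
Total t = 1006 + 2031 = 3037 d
   = 3037 / 365 = 8.32 yr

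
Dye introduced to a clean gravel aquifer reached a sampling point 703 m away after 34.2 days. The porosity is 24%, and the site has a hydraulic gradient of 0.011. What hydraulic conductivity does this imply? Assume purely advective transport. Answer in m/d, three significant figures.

v = L / t = 703 / 34.2 = 20.56 m/d
K = v · n / i = 20.56 × 0.24 / 0.011 = 448 m/d

448 m/d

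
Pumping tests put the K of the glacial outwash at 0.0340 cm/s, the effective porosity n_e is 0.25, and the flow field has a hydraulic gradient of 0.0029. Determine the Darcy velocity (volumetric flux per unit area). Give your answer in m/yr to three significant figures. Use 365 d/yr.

K = 0.0340 cm/s × 864 = 29.38 m/d
q = Ki = 29.38 × 0.0029 = 0.08519 m/d
   = 0.08519 × 365 = 31.1 m/yr

31.1 m/yr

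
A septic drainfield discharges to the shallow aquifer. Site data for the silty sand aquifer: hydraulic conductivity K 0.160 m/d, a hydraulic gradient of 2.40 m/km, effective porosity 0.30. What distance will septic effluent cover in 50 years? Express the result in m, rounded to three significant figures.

23.4 m

Specific discharge q = 0.160 × 0.0024 = 3.840e-4 m/d
v = Ki/n = 0.160·0.0024/0.30 = 0.001280 m/d
T = 50 yr × 365 = 18250 d
L = v × T = 0.001280 × 18250 = 23.36 m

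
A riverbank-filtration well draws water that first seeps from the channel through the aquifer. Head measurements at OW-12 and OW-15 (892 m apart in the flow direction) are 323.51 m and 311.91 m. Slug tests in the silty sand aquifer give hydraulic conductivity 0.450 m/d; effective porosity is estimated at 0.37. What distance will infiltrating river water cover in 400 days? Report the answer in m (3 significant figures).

Hydraulic gradient i = (323.51 − 311.91) / 892 = 11.60 / 892 = 0.01300
Specific discharge q = 0.450 × 0.01300 = 0.005852 m/d
Seepage velocity v = q / n = 0.005852 / 0.37 = 0.01582 m/d
L = v × T = 0.01582 × 400 = 6.327 m

6.33 m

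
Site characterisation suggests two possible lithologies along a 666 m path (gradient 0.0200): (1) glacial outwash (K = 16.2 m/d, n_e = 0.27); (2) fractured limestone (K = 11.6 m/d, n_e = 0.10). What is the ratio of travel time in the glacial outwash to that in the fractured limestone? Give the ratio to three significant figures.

Unit 1 (glacial outwash): v = 16.2×0.020/0.27 = 1.200 m/d, t = 666/1.200 = 555.0 d
Unit 2 (fractured limestone): v = 11.6×0.020/0.10 = 2.320 m/d, t = 666/2.320 = 287.1 d
t(glacial outwash) / t(fractured limestone) = 555.0/287.1 = 1.93

1.93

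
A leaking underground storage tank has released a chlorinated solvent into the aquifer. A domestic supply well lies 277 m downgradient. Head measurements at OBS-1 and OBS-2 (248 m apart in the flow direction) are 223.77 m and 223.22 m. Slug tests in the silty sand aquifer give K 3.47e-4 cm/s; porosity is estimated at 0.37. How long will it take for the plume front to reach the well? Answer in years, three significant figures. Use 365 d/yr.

Hydraulic gradient i = (223.77 − 223.22) / 248 = 0.55 / 248 = 0.002218
K = 3.47e-4 cm/s × 864 = 0.2998 m/d
q = Ki = 0.2998 × 0.002218 = 6.649e-4 m/d
Average linear velocity = 6.649e-4 / 0.37 = 0.001797 m/d
t = L / v = 277 / 0.001797 = 154100 d
   = 154100 / 365 = 422 yr

422 years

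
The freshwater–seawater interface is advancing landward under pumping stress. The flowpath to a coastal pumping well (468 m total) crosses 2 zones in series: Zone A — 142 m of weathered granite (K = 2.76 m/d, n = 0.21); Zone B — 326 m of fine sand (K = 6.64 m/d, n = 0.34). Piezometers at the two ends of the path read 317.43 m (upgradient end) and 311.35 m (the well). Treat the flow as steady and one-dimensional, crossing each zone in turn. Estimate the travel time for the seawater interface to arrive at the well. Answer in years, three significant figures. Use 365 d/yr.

Total head drop ΔH = 317.43 − 311.35 = 6.08 m
Steady 1-D flow in series ⇒ the Darcy flux q is identical in every zone and the zone head losses add (resistances L/K in series).
Σ(L/K) = 142/2.76 + 326/6.64 = 51.45 + 49.10 = 100.5 d
q = ΔH / Σ(L/K) = 6.08 / 100.5 = 0.06047 m/d (same in every zone)
Zone A: v = q/n = 0.06047/0.21 = 0.2880 m/d → t_A = 142/0.2880 = 493.1 d
Zone B: v = q/n = 0.06047/0.34 = 0.1779 m/d → t_B = 326/0.1779 = 1833 d
Total t = 493.1 + 1833 = 2326 d
   = 2326 / 365 = 6.37 yr

6.37 years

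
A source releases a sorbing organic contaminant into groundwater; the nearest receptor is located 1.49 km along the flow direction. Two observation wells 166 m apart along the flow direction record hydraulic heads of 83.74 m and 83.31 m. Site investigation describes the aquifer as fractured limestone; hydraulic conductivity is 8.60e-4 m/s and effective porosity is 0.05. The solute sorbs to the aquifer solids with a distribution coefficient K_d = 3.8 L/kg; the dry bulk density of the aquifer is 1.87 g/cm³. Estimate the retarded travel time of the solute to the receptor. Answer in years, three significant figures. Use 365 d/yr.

Hydraulic gradient i = (83.74 − 83.31) / 166 = 0.43 / 166 = 0.002590
K = 8.60e-4 m/s × 86400 s/d = 74.30 m/d
q = Ki = 74.30 × 0.002590 = 0.1925 m/d
Average linear velocity = 0.1925 / 0.05 = 3.849 m/d
Retardation R = 1 + ρ_b·K_d/n = 1 + 1.87×3.8/0.05 = 143.1
Contaminant velocity v_c = v/R = 3.849/143.1 = 0.02690 m/d
L = 1.49 km = 1490 m
t = L/v_c = 1490/0.02690 = 55400 d
   = 55400/365 = 152 yr

152 years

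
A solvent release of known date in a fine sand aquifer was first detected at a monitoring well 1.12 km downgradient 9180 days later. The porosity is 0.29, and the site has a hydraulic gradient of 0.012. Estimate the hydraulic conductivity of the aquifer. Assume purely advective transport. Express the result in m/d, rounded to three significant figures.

2.95 m/d

L = 1.12 km = 1120 m
v = L / t = 1120 / 9180 = 0.1220 m/d
K = v · n / i = 0.1220 × 0.29 / 0.012 = 2.95 m/d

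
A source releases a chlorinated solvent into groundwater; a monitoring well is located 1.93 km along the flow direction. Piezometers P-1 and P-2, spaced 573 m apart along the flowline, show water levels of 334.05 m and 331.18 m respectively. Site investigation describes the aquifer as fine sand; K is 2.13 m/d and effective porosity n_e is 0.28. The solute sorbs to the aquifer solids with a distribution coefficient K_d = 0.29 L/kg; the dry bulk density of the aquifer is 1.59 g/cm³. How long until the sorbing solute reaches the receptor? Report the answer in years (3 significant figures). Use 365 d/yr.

Hydraulic gradient i = (334.05 − 331.18) / 573 = 2.87 / 573 = 0.005009
q = Ki = 2.13 × 0.005009 = 0.01067 m/d
Average linear velocity = 0.01067 / 0.28 = 0.03810 m/d
Retardation R = 1 + ρ_b·K_d/n = 1 + 1.59×0.29/0.28 = 2.647
Contaminant velocity v_c = v/R = 0.03810/2.647 = 0.01440 m/d
L = 1.93 km = 1930 m
t = L/v_c = 1930/0.01440 = 134100 d
   = 134100/365 = 367 yr

367 years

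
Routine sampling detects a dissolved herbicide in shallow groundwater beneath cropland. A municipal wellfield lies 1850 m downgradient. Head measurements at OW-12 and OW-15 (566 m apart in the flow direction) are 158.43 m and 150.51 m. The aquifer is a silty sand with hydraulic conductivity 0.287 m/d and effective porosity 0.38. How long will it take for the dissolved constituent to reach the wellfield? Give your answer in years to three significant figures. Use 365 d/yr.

Hydraulic gradient i = (158.43 − 150.51) / 566 = 7.92 / 566 = 0.01399
q = Ki = 0.287 × 0.01399 = 0.004016 m/d
v_s = q/n_e = 0.004016/0.38 = 0.01057 m/d
t = L / v = 1850 / 0.01057 = 175100 d
   = 175100 / 365 = 480 yr

480 years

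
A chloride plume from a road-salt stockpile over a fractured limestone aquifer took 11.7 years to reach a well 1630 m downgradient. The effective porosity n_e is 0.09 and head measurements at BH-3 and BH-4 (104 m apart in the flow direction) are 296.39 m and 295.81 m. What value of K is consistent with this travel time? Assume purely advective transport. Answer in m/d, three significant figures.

6.16 m/d

Hydraulic gradient i = (296.39 − 295.81) / 104 = 0.58 / 104 = 0.005577
t = 11.7 years = 4271 d
v = L / t = 1630 / 4271 = 0.3817 m/d
K = v · n / i = 0.3817 × 0.09 / 0.005577 = 6.16 m/d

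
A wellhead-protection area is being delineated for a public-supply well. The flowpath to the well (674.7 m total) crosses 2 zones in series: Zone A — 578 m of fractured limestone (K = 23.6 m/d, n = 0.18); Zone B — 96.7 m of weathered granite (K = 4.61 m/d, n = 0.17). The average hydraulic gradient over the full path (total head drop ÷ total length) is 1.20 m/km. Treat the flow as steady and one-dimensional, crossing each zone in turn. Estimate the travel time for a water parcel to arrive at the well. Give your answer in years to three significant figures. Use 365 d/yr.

18.5 years

Continuity: the same q passes through each zone, so ΔH = q·Σ(L_j/K_j) — the zones act as resistances in series.
Σ(L/K) = 578/23.6 + 96.7/4.61 = 24.49 + 20.98 = 45.47 d
K_eq = L_total / Σ(L/K) = 674.7 / 45.47 = 14.84 m/d
q = K_eq · i = 14.84 × 0.0012 = 0.01781 m/d (same in every zone)
Zone A: v = q/n = 0.01781/0.18 = 0.09893 m/d → t_A = 578/0.09893 = 5843 d
Zone B: v = q/n = 0.01781/0.17 = 0.1047 m/d → t_B = 96.7/0.1047 = 923.2 d
Total t = 5843 + 923.2 = 6766 d
   = 6766 / 365 = 18.5 yr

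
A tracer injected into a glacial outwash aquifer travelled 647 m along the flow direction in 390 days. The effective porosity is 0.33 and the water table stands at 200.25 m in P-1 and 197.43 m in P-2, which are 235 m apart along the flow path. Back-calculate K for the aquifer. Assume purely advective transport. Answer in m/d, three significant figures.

Hydraulic gradient i = (200.25 − 197.43) / 235 = 2.82 / 235 = 0.01200
v = L / t = 647 / 390 = 1.659 m/d
K = v · n / i = 1.659 × 0.33 / 0.01200 = 45.6 m/d

45.6 m/d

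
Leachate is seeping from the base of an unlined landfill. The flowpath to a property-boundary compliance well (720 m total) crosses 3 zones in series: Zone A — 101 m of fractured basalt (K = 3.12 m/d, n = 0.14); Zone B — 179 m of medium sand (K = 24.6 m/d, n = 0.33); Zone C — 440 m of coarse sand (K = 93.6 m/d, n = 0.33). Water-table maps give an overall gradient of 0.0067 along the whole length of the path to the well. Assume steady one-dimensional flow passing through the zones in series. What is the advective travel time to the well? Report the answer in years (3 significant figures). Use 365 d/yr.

5.50 years

Steady 1-D flow in series ⇒ the Darcy flux q is identical in every zone and the zone head losses add (resistances L/K in series).
Σ(L/K) = 101/3.12 + 179/24.6 + 440/93.6 = 32.37 + 7.276 + 4.701 = 44.35 d
K_eq = L_total / Σ(L/K) = 720 / 44.35 = 16.23 m/d
q = K_eq · i = 16.23 × 0.0067 = 0.1088 m/d (same in every zone)
Zone A: v = q/n = 0.1088/0.14 = 0.7770 m/d → t_A = 101/0.7770 = 130.0 d
Zone B: v = q/n = 0.1088/0.33 = 0.3296 m/d → t_B = 179/0.3296 = 543.1 d
Zone C: v = q/n = 0.1088/0.33 = 0.3296 m/d → t_C = 440/0.3296 = 1335 d
Total t = 130.0 + 543.1 + 1335 = 2008 d
   = 2008 / 365 = 5.50 yr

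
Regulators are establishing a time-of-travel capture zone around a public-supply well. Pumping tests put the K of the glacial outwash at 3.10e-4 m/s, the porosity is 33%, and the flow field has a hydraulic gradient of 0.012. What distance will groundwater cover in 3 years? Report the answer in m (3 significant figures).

1070 m

K = 3.10e-4 m/s × 86400 s/d = 26.78 m/d
q = Ki = 26.78 × 0.012 = 0.3214 m/d
Average linear velocity = 0.3214 / 0.33 = 0.9740 m/d
T = 3 yr × 365 = 1095 d
L = v × T = 0.9740 × 1095 = 1066 m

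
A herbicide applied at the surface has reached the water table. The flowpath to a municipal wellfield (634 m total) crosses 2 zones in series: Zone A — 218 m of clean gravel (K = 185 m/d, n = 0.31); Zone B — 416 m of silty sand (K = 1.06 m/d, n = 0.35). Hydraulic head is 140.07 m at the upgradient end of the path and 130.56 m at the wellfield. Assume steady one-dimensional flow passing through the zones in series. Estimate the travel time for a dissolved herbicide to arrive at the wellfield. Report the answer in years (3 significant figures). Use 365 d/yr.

24.2 years

Total head drop ΔH = 140.07 − 130.56 = 9.51 m
Steady 1-D flow in series ⇒ the Darcy flux q is identical in every zone and the zone head losses add (resistances L/K in series).
Σ(L/K) = 218/185 + 416/1.06 = 1.178 + 392.5 = 393.6 d
q = ΔH / Σ(L/K) = 9.51 / 393.6 = 0.02416 m/d (same in every zone)
Zone A: v = q/n = 0.02416/0.31 = 0.07793 m/d → t_A = 218/0.07793 = 2797 d
Zone B: v = q/n = 0.02416/0.35 = 0.06903 m/d → t_B = 416/0.06903 = 6027 d
Total t = 2797 + 6027 = 8824 d
   = 8824 / 365 = 24.2 yr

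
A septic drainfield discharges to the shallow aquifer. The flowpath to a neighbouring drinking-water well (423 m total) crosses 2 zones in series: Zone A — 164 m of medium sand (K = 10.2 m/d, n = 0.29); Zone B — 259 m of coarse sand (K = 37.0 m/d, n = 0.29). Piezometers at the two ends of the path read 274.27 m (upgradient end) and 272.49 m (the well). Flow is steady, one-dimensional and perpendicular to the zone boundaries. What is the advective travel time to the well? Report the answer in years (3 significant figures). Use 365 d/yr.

Total head drop ΔH = 274.27 − 272.49 = 1.78 m
Continuity: the same q passes through each zone, so ΔH = q·Σ(L_j/K_j) — the zones act as resistances in series.
Σ(L/K) = 164/10.2 + 259/37.0 = 16.08 + 7.000 = 23.08 d
q = ΔH / Σ(L/K) = 1.78 / 23.08 = 0.07713 m/d (same in every zone)
Zone A: v = q/n = 0.07713/0.29 = 0.2660 m/d → t_A = 164/0.2660 = 616.6 d
Zone B: v = q/n = 0.07713/0.29 = 0.2660 m/d → t_B = 259/0.2660 = 973.8 d
Total t = 616.6 + 973.8 = 1590 d
   = 1590 / 365 = 4.36 yr

4.36 years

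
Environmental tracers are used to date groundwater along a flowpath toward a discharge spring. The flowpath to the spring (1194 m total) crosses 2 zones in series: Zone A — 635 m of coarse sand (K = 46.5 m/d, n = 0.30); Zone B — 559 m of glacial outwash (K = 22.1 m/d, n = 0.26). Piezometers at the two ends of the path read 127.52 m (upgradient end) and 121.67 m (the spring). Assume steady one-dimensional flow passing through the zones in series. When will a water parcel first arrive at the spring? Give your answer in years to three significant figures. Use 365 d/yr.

6.13 years

Total head drop ΔH = 127.52 − 121.67 = 5.85 m
Steady 1-D flow in series ⇒ the Darcy flux q is identical in every zone and the zone head losses add (resistances L/K in series).
Σ(L/K) = 635/46.5 + 559/22.1 = 13.66 + 25.29 = 38.95 d
q = ΔH / Σ(L/K) = 5.85 / 38.95 = 0.1502 m/d (same in every zone)
Zone A: v = q/n = 0.1502/0.30 = 0.5006 m/d → t_A = 635/0.5006 = 1268 d
Zone B: v = q/n = 0.1502/0.26 = 0.5777 m/d → t_B = 559/0.5777 = 967.7 d
Total t = 1268 + 967.7 = 2236 d
   = 2236 / 365 = 6.13 yr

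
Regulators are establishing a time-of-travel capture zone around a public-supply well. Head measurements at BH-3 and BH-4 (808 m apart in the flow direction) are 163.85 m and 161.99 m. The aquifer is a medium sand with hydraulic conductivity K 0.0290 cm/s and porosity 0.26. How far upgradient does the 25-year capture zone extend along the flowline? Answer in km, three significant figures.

2.02 km

Hydraulic gradient i = (163.85 − 161.99) / 808 = 1.86 / 808 = 0.002302
K = 0.0290 cm/s × 864 = 25.06 m/d
q = Ki = 25.06 × 0.002302 = 0.05768 m/d
v_s = q/n_e = 0.05768/0.26 = 0.2218 m/d
T = 25 yr × 365 = 9125 d
L = v × T = 0.2218 × 9125 = 2024 m
   = 2.02 km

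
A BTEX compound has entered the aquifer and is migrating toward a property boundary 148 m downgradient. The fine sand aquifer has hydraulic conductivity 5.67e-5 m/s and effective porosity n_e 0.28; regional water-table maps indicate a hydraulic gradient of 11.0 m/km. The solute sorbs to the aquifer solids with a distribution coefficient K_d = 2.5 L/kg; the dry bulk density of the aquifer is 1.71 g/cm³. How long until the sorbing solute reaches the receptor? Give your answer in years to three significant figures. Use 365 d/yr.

34.3 years

K = 5.67e-5 m/s × 86400 s/d = 4.899 m/d
q = Ki = 4.899 × 0.011 = 0.05389 m/d
v = Ki/n = 4.899·0.011/0.28 = 0.1925 m/d
Retardation R = 1 + ρ_b·K_d/n = 1 + 1.71×2.5/0.28 = 16.27
Contaminant velocity v_c = v/R = 0.1925/16.27 = 0.01183 m/d
t = L/v_c = 148/0.01183 = 12510 d
   = 12510/365 = 34.3 yr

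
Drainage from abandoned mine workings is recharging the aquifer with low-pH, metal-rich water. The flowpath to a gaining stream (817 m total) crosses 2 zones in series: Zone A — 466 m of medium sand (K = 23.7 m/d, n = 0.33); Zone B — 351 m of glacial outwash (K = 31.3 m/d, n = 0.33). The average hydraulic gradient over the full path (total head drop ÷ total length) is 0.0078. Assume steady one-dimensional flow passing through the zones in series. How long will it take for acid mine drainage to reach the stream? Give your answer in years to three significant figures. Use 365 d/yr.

3.58 years

Continuity: the same q passes through each zone, so ΔH = q·Σ(L_j/K_j) — the zones act as resistances in series.
Σ(L/K) = 466/23.7 + 351/31.3 = 19.66 + 11.21 = 30.88 d
K_eq = L_total / Σ(L/K) = 817 / 30.88 = 26.46 m/d
q = K_eq · i = 26.46 × 0.0078 = 0.2064 m/d (same in every zone)
Zone A: v = q/n = 0.2064/0.33 = 0.6254 m/d → t_A = 466/0.6254 = 745.1 d
Zone B: v = q/n = 0.2064/0.33 = 0.6254 m/d → t_B = 351/0.6254 = 561.2 d
Total t = 745.1 + 561.2 = 1306 d
   = 1306 / 365 = 3.58 yr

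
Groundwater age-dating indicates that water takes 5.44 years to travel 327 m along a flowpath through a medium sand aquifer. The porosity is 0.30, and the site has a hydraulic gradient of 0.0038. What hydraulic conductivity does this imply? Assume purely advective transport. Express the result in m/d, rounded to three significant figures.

t = 5.44 years = 1986 d
v = L / t = 327 / 1986 = 0.1647 m/d
K = v · n / i = 0.1647 × 0.30 / 0.0038 = 13.0 m/d

13.0 m/d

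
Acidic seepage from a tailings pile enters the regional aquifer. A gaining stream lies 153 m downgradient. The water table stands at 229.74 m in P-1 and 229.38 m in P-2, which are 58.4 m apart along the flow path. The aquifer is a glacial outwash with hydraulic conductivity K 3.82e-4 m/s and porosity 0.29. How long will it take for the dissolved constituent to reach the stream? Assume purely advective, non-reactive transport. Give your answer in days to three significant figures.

Hydraulic gradient i = (229.74 − 229.38) / 58.4 = 0.36 / 58.4 = 0.006164
K = 3.82e-4 m/s × 86400 s/d = 33.00 m/d
Darcy flux q = K·i = 33.00 × 0.006164 = 0.2035 m/d
v = Ki/n = 33.00·0.006164/0.29 = 0.7016 m/d
t = L / v = 153 / 0.7016 = 218.1 d

218 days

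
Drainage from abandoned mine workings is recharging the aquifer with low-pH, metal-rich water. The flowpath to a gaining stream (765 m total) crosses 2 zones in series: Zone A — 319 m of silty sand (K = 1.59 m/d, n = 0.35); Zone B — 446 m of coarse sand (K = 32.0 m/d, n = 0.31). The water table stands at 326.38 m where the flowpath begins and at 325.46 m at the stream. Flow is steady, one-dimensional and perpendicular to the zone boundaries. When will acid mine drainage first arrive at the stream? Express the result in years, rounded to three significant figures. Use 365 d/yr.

Total head drop ΔH = 326.38 − 325.46 = 0.92 m
Steady 1-D flow in series ⇒ the Darcy flux q is identical in every zone and the zone head losses add (resistances L/K in series).
Σ(L/K) = 319/1.59 + 446/32.0 = 200.6 + 13.94 = 214.6 d
q = ΔH / Σ(L/K) = 0.92 / 214.6 = 0.004288 m/d (same in every zone)
Zone A: v = q/n = 0.004288/0.35 = 0.01225 m/d → t_A = 319/0.01225 = 26040 d
Zone B: v = q/n = 0.004288/0.31 = 0.01383 m/d → t_B = 446/0.01383 = 32250 d
Total t = 26040 + 32250 = 58290 d
   = 58290 / 365 = 160 yr

160 years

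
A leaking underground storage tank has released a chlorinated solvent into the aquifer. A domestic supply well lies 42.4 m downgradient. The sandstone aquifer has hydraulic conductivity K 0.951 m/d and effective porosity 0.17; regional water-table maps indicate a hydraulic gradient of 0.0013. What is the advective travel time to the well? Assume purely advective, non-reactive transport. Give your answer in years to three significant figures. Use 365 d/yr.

Specific discharge q = 0.951 × 0.0013 = 0.001236 m/d
v_s = q/n_e = 0.001236/0.17 = 0.007272 m/d
t = L / v = 42.4 / 0.007272 = 5830 d
   = 5830 / 365 = 16.0 yr

16.0 years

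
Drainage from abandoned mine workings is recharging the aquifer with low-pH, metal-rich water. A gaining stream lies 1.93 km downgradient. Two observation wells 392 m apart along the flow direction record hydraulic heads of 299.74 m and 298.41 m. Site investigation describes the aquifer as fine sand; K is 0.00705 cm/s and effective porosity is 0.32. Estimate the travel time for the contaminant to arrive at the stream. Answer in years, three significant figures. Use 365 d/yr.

Hydraulic gradient i = (299.74 − 298.41) / 392 = 1.33 / 392 = 0.003393
K = 0.00705 cm/s × 864 = 6.091 m/d
q = Ki = 6.091 × 0.003393 = 0.02067 m/d
Seepage velocity v = q / n = 0.02067 / 0.32 = 0.06458 m/d
L = 1.93 km = 1930 m
t = L / v = 1930 / 0.06458 = 29880 d
   = 29880 / 365 = 81.9 yr

81.9 years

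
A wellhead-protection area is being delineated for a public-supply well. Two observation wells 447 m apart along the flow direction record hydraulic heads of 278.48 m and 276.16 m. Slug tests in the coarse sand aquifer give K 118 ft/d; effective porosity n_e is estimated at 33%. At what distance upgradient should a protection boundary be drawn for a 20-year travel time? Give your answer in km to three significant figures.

Hydraulic gradient i = (278.48 − 276.16) / 447 = 2.32 / 447 = 0.005190
K = 118 ft/d × 0.3048 = 35.97 m/d
q = Ki = 35.97 × 0.005190 = 0.1867 m/d
Average linear velocity = 0.1867 / 0.33 = 0.5657 m/d
T = 20 yr × 365 = 7300 d
L = v × T = 0.5657 × 7300 = 4129 m
   = 4.13 km

4.13 km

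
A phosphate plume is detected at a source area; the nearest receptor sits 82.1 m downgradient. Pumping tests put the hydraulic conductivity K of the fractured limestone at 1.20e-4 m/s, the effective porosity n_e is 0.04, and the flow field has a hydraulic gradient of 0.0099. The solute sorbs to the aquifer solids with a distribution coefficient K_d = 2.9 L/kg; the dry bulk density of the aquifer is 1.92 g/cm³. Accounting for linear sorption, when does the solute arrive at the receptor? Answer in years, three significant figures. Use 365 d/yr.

12.3 years

K = 1.20e-4 m/s × 86400 s/d = 10.37 m/d
Specific discharge q = 10.37 × 0.0099 = 0.1026 m/d
Seepage velocity v = q / n = 0.1026 / 0.04 = 2.566 m/d
Retardation R = 1 + ρ_b·K_d/n = 1 + 1.92×2.9/0.04 = 140.2
Contaminant velocity v_c = v/R = 2.566/140.2 = 0.01830 m/d
t = L/v_c = 82.1/0.01830 = 4486 d
   = 4486/365 = 12.3 yr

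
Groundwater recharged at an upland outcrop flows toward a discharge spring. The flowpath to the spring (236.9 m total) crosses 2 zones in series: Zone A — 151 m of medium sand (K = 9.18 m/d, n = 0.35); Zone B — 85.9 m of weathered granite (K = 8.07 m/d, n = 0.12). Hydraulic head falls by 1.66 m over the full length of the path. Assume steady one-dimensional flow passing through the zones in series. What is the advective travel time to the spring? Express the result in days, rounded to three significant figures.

Steady 1-D flow in series ⇒ the Darcy flux q is identical in every zone and the zone head losses add (resistances L/K in series).
Σ(L/K) = 151/9.18 + 85.9/8.07 = 16.45 + 10.64 = 27.09 d
q = ΔH / Σ(L/K) = 1.66 / 27.09 = 0.06127 m/d (same in every zone)
Zone A: v = q/n = 0.06127/0.35 = 0.1751 m/d → t_A = 151/0.1751 = 862.6 d
Zone B: v = q/n = 0.06127/0.12 = 0.5106 m/d → t_B = 85.9/0.5106 = 168.2 d
Total t = 862.6 + 168.2 = 1031 d

1030 days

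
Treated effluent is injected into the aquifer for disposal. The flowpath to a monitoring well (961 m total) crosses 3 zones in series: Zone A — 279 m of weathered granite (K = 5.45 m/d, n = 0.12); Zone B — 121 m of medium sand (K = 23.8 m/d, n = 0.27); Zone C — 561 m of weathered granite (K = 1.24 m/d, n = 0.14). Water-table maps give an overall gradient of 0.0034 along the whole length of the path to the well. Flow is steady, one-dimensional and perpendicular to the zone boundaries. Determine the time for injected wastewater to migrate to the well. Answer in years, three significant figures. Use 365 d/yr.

61.7 years

For zones in series the flux q is common to all zones; the equivalent conductivity is the harmonic (thickness-weighted) mean, K_eq = L_total / Σ(L_j/K_j).
Σ(L/K) = 279/5.45 + 121/23.8 + 561/1.24 = 51.19 + 5.084 + 452.4 = 508.7 d
K_eq = L_total / Σ(L/K) = 961 / 508.7 = 1.889 m/d
q = K_eq · i = 1.889 × 0.0034 = 0.006423 m/d (same in every zone)
Zone A: v = q/n = 0.006423/0.12 = 0.05353 m/d → t_A = 279/0.05353 = 5212 d
Zone B: v = q/n = 0.006423/0.27 = 0.02379 m/d → t_B = 121/0.02379 = 5086 d
Zone C: v = q/n = 0.006423/0.14 = 0.04588 m/d → t_C = 561/0.04588 = 12230 d
Total t = 5212 + 5086 + 12230 = 22530 d
   = 22530 / 365 = 61.7 yr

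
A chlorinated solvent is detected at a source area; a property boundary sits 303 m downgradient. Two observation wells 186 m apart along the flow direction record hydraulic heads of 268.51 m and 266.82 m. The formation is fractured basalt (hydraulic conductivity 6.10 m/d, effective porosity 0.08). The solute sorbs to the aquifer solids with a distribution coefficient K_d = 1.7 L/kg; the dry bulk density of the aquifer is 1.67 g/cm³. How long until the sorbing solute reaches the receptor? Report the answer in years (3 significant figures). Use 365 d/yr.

Hydraulic gradient i = (268.51 − 266.82) / 186 = 1.69 / 186 = 0.009086
q = Ki = 6.10 × 0.009086 = 0.05542 m/d
v = Ki/n = 6.10·0.009086/0.08 = 0.6928 m/d
Retardation R = 1 + ρ_b·K_d/n = 1 + 1.67×1.7/0.08 = 36.49
Contaminant velocity v_c = v/R = 0.6928/36.49 = 0.01899 m/d
t = L/v_c = 303/0.01899 = 15960 d
   = 15960/365 = 43.7 yr

43.7 years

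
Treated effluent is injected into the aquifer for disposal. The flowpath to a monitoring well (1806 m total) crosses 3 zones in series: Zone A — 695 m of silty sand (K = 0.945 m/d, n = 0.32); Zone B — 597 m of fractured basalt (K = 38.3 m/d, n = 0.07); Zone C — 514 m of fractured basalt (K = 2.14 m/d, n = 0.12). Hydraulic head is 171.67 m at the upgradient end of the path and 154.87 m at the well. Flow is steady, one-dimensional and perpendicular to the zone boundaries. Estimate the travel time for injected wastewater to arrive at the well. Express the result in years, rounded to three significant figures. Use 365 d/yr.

Total head drop ΔH = 171.67 − 154.87 = 16.80 m
Continuity: the same q passes through each zone, so ΔH = q·Σ(L_j/K_j) — the zones act as resistances in series.
Σ(L/K) = 695/0.945 + 597/38.3 + 514/2.14 = 735.4 + 15.59 + 240.2 = 991.2 d
q = ΔH / Σ(L/K) = 16.80 / 991.2 = 0.01695 m/d (same in every zone)
Zone A: v = q/n = 0.01695/0.32 = 0.05296 m/d → t_A = 695/0.05296 = 13120 d
Zone B: v = q/n = 0.01695/0.07 = 0.2421 m/d → t_B = 597/0.2421 = 2466 d
Zone C: v = q/n = 0.01695/0.12 = 0.1412 m/d → t_C = 514/0.1412 = 3639 d
Total t = 13120 + 2466 + 3639 = 19230 d
   = 19230 / 365 = 52.7 yr

52.7 years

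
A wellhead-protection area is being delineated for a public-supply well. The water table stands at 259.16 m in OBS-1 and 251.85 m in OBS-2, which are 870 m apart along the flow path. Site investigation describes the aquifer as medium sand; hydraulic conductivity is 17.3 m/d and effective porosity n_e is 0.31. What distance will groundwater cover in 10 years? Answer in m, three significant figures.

Hydraulic gradient i = (259.16 − 251.85) / 870 = 7.31 / 870 = 0.008402
Specific discharge q = 17.3 × 0.008402 = 0.1454 m/d
Seepage velocity v = q / n = 0.1454 / 0.31 = 0.4689 m/d
T = 10 yr × 365 = 3650 d
L = v × T = 0.4689 × 3650 = 1711 m

1710 m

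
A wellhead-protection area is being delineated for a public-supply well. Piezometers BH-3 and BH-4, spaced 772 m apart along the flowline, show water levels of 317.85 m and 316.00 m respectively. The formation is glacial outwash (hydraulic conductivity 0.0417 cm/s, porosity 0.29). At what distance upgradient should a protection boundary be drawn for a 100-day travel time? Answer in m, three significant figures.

29.8 m

Hydraulic gradient i = (317.85 − 316.00) / 772 = 1.85 / 772 = 0.002396
K = 0.0417 cm/s × 864 = 36.03 m/d
Specific discharge q = 36.03 × 0.002396 = 0.08634 m/d
v = Ki/n = 36.03·0.002396/0.29 = 0.2977 m/d
L = v × T = 0.2977 × 100 = 29.77 m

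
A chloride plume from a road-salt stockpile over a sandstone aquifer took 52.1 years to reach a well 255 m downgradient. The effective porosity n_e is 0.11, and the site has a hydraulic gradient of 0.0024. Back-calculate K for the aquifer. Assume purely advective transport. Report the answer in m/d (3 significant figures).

0.615 m/d

t = 52.1 years = 19020 d
v = L / t = 255 / 19020 = 0.01341 m/d
K = v · n / i = 0.01341 × 0.11 / 0.0024 = 0.615 m/d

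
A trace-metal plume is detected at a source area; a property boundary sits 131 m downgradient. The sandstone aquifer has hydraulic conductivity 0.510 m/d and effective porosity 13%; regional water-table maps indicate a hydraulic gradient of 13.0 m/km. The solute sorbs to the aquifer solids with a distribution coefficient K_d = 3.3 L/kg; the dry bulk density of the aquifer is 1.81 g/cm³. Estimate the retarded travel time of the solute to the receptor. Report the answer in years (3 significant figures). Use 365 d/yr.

330 years

Darcy flux q = K·i = 0.510 × 0.013 = 0.006630 m/d
v = Ki/n = 0.510·0.013/0.13 = 0.05100 m/d
Retardation R = 1 + ρ_b·K_d/n = 1 + 1.81×3.3/0.13 = 46.95
Contaminant velocity v_c = v/R = 0.05100/46.95 = 0.001086 m/d
t = L/v_c = 131/0.001086 = 120600 d
   = 120600/365 = 330 yr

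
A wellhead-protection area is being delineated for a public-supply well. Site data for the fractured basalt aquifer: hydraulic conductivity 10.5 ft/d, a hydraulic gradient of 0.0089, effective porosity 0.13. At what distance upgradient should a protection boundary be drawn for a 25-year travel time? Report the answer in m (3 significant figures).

2000 m

K = 10.5 ft/d × 0.3048 = 3.200 m/d
Specific discharge q = 3.200 × 0.0089 = 0.02848 m/d
Seepage velocity v = q / n = 0.02848 / 0.13 = 0.2191 m/d
T = 25 yr × 365 = 9125 d
L = v × T = 0.2191 × 9125 = 1999 m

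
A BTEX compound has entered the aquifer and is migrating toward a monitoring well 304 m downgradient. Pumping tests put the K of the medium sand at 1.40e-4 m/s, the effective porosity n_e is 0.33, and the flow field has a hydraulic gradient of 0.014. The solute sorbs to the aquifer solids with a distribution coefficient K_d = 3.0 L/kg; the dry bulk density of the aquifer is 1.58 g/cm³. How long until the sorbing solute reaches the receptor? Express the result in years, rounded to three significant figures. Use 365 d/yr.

24.9 years

K = 1.40e-4 m/s × 86400 s/d = 12.10 m/d
Darcy flux q = K·i = 12.10 × 0.014 = 0.1693 m/d
v_s = q/n_e = 0.1693/0.33 = 0.5132 m/d
Retardation R = 1 + ρ_b·K_d/n = 1 + 1.58×3.0/0.33 = 15.36
Contaminant velocity v_c = v/R = 0.5132/15.36 = 0.03340 m/d
t = L/v_c = 304/0.03340 = 9101 d
   = 9101/365 = 24.9 yr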